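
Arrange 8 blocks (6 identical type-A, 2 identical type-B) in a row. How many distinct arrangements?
8! / (6! × 2!) = 28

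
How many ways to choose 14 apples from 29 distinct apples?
C(29,14) = 29!/(14!×15!) = 77558760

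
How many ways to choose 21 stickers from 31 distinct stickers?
C(31,21) = 31!/(21!×10!) = 44352165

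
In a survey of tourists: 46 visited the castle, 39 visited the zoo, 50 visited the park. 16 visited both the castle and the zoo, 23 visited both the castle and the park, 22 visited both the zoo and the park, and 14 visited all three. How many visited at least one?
|A∪B∪C| = 46+39+50-16-23-22+14 = 88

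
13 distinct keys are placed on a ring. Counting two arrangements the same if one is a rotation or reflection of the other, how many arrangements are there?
(13-1)!/2 = 479001600/2 = 239500800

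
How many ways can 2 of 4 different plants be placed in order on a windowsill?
P(4,2) = 4!/(4-2)! = 12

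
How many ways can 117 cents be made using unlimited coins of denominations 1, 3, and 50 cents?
Coefficient of x^117 in 1/(1-x^1) · 1/(1-x^3) · 1/(1-x^50). Case on j = number of 50-cent coins (j = 0..2); remainder r = 117 - 50j is made from {1,3} in ⌊r/3⌋+1 ways. r = 117, 67, 17 → 40 + 23 + 6 = 69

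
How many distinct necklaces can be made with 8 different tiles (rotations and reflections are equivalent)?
(8-1)!/2 = 5040/2 = 2520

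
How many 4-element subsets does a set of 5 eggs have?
C(5,4) = 5!/(4!×1!) = 5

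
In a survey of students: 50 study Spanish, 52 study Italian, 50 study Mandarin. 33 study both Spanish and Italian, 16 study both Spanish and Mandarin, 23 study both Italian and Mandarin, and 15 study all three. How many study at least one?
|A∪B∪C| = 50+52+50-33-16-23+15 = 95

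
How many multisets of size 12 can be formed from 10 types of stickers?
C(12+10-1, 10-1) = C(21, 9) = 293930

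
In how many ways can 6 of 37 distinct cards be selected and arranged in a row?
P(37,6) = 37!/(37-6)! = 1673844480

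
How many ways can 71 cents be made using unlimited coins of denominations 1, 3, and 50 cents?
Coefficient of x^71 in 1/(1-x^1) · 1/(1-x^3) · 1/(1-x^50). Case on j = number of 50-cent coins (j = 0..1); remainder r = 71 - 50j is made from {1,3} in ⌊r/3⌋+1 ways. r = 71, 21 → 24 + 8 = 32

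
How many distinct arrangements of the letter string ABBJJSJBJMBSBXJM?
16! / (5! × 1! × 1! × 5! × 2! × 2!) = 363242880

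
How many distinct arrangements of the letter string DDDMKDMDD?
9! / (6! × 1! × 2!) = 252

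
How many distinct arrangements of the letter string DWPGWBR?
7! / (1! × 1! × 1! × 1! × 1! × 2!) = 2520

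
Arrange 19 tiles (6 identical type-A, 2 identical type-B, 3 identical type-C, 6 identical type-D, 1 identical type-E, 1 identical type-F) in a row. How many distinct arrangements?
19! / (6! × 2! × 3! × 6! × 1! × 1!) = 19554575040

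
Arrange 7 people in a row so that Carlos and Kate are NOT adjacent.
Total - adjacent = 7! - (7-1)!×2 = 5040 - 1440 = 3600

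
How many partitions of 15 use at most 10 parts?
By conjugation, equals partitions of 15 into parts ≤ 10. Let r_j(i) = number of partitions of i into parts ≤ j, for i = 0..15. r_1(i) = 1 for all i; r_j(i) = r_{j-1}(i) + r_j(i-j). Rows j = 2..10: ≤2: 1 1 2 2 3 3 4 4 5 5 6 6 7 7 8 8; ≤3: 1 1 2 3 4 5 7 8 10 12 14 16 19 21 24 27; ≤4: 1 1 2 3 5 6 9 11 15 18 23 27 34 39 47 54; ≤5: 1 1 2 3 5 7 10 13 18 23 30 37 47 57 70 84; ≤6: 1 1 2 3 5 7 11 14 20 26 35 44 58 71 90 110; ≤7: 1 1 2 3 5 7 11 15 21 28 38 49 65 82 105 131; ≤8: 1 1 2 3 5 7 11 15 22 29 40 52 70 89 116 146; ≤9: 1 1 2 3 5 7 11 15 22 30 41 54 73 94 123 157; ≤10: 1 1 2 3 5 7 11 15 22 30 42 55 75 97 128 164. r_10(15) = 164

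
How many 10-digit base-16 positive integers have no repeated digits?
First digit: 15 choices (nonzero). Then descending: 15 × 15 × 14 × 13 × 12 × 11 × 10 × 9 × 8 × 7 = 27243216000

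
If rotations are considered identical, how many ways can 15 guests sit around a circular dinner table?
Circular: fix one position, arrange the rest. (15-1)! = 87178291200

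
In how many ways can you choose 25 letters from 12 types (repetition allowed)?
C(25+12-1, 12-1) = C(36, 11) = 600805296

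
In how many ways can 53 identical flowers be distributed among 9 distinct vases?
C(53+9-1, 9-1) = C(61, 8) = 2944827765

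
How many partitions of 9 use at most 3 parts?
By conjugation, equals partitions of 9 into parts ≤ 3. Let r_j(i) = number of partitions of i into parts ≤ j, for i = 0..9. r_1(i) = 1 for all i; r_j(i) = r_{j-1}(i) + r_j(i-j). Rows j = 2..3: ≤2: 1 1 2 2 3 3 4 4 5 5; ≤3: 1 1 2 3 4 5 7 8 10 12. r_3(9) = 12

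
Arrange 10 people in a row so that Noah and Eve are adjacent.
Treat as block: (10-1)! × 2! = 362880 × 2 = 725760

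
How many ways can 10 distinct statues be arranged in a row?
10! = 3628800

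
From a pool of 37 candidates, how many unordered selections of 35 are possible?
C(37,35) = 37!/(35!×2!) = 666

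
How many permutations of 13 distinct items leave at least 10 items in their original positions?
Exactly j fixed points: C(13,j)·!(13-j); sum over j ≥ 10 (derangement numbers via !m = (m-1)·(!(m-1) + !(m-2)): !0..!3 = 1, 0, 1, 2). Σ_{j=10}^{13} C(13,j)·!(13-j) = C(13,10)·!3 + C(13,11)·!2 + C(13,12)·!1 + C(13,13)·!0 = 286·2 + 78·1 + 13·0 + 1·1 = 651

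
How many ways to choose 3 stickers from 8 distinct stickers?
C(8,3) = 8!/(3!×5!) = 56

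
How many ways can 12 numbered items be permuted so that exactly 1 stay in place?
Choose the 1 fixed point C(12,1) = 12, derange the rest: !11 = Σ_{j=0}^{11} (-1)^j·11!/j! = 39916800 - 39916800 + 19958400 - 6652800 + 1663200 - 332640 + 55440 - 7920 + 990 - 110 + 11 - 1 = 14684570. Product = 12 × 14684570 = 176214840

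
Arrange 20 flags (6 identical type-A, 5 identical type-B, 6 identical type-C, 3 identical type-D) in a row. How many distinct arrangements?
20! / (6! × 5! × 6! × 3!) = 6518191680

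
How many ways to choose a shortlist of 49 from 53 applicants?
C(53,49) = 53!/(49!×4!) = 292825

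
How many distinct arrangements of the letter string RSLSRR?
6! / (1! × 3! × 2!) = 60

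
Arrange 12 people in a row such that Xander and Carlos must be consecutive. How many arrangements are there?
Treat the 2 as one block: (12-2+1)! × 2! = 39916800 × 2 = 79833600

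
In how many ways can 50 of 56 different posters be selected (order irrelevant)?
C(56,50) = 56!/(50!×6!) = 32468436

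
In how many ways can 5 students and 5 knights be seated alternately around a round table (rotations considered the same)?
Fix one of the students: (5-1)! ways for the remaining students, × 5! ways for the knights = 24 × 120 = 2880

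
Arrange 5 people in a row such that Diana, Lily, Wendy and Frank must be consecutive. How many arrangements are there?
Treat the 4 as one block: (5-4+1)! × 4! = 2 × 24 = 48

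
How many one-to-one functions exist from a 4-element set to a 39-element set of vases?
P(39,4) = 39!/(39-4)! = 1974024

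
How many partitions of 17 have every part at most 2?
Let r_j(i) = number of partitions of i into parts ≤ j, for i = 0..17. r_1(i) = 1 for all i; r_j(i) = r_{j-1}(i) + r_j(i-j). Rows j = 2..2: ≤2: 1 1 2 2 3 3 4 4 5 5 6 6 7 7 8 8 9 9. r_2(17) = 9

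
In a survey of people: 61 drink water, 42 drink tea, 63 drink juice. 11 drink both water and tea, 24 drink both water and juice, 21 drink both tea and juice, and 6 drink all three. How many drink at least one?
|A∪B∪C| = 61+42+63-11-24-21+6 = 116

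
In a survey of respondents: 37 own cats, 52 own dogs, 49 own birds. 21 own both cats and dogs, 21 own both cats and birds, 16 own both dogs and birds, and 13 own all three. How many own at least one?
|A∪B∪C| = 37+52+49-21-21-16+13 = 93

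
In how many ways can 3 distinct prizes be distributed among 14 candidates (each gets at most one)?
P(14,3) = 14!/(14-3)! = 2184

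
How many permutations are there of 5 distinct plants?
5! = 120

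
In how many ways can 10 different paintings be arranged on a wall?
10! = 3628800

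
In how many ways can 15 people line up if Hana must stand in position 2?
Fix one position: (15-1)! = 87178291200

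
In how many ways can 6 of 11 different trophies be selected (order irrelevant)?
C(11,6) = 11!/(6!×5!) = 462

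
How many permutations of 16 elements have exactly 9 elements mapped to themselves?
Choose the 9 fixed points C(16,9) = 11440, derange the rest: !7 = Σ_{j=0}^{7} (-1)^j·7!/j! = 5040 - 5040 + 2520 - 840 + 210 - 42 + 7 - 1 = 1854. Product = 11440 × 1854 = 21209760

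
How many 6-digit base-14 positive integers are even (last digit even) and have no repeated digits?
Last∈{0,2,4,6,8,10,12}. Last=0: 154440. Last nonzero: 6×12×P(12,4) = 855360. Total = 1009800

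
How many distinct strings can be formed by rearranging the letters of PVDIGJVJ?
8! / (2! × 1! × 1! × 1! × 1! × 2!) = 10080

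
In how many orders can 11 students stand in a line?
11! = 39916800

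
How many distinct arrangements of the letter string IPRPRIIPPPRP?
12! / (6! × 3! × 3!) = 18480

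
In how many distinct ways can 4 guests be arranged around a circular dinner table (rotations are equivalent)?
Circular: fix one position, arrange the rest. (4-1)! = 6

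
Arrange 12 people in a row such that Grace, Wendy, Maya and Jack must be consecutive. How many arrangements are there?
Treat the 4 as one block: (12-4+1)! × 4! = 362880 × 24 = 8709120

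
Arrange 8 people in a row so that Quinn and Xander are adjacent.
Treat as block: (8-1)! × 2! = 5040 × 2 = 10080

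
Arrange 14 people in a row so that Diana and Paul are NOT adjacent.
Total - adjacent = 14! - (14-1)!×2 = 87178291200 - 12454041600 = 74724249600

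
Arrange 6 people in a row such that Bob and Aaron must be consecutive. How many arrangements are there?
Treat the 2 as one block: (6-2+1)! × 2! = 120 × 2 = 240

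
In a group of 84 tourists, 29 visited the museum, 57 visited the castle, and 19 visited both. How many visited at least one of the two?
|A∪B| = |A| + |B| - |A∩B| = 29 + 57 - 19 = 67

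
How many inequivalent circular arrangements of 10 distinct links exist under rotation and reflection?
(10-1)!/2 = 362880/2 = 181440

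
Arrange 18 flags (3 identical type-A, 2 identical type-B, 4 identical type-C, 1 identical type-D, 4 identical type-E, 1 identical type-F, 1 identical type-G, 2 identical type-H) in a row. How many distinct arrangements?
18! / (3! × 2! × 4! × 1! × 4! × 1! × 1! × 2!) = 463134672000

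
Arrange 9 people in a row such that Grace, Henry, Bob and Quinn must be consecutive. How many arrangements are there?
Treat the 4 as one block: (9-4+1)! × 4! = 720 × 24 = 17280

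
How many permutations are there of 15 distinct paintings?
15! = 1307674368000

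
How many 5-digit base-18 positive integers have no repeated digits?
First digit: 17 choices (nonzero). Then descending: 17 × 17 × 16 × 15 × 14 = 971040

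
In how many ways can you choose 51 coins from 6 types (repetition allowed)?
C(51+6-1, 6-1) = C(56, 5) = 3819816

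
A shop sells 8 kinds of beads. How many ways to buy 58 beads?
C(58+8-1, 8-1) = C(65, 7) = 696190560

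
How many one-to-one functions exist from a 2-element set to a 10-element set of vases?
P(10,2) = 10!/(10-2)! = 90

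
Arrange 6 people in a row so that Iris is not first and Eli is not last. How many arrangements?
By inclusion-exclusion: 6! - 2×(6-1)! + (6-2)! = 720 - 240 + 24 = 504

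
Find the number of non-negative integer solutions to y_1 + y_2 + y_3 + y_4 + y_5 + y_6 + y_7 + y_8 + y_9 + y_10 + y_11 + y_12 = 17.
C(17+12-1, 12-1) = C(28, 11) = 21474180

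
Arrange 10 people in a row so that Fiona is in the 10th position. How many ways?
Fix one position: (10-1)! = 362880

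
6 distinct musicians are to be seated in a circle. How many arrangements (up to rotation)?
Circular: fix one position, arrange the rest. (6-1)! = 120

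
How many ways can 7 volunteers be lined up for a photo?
7! = 5040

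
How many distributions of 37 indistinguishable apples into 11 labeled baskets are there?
C(37+11-1, 11-1) = C(47, 10) = 5178066751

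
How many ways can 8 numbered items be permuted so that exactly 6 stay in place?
Choose the 6 fixed points C(8,6) = 28, derange the rest: !2 = Σ_{j=0}^{2} (-1)^j·2!/j! = 2 - 2 + 1 = 1. Product = 28 × 1 = 28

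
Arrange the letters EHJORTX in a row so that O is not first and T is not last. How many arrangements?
By inclusion-exclusion: 7! - 2×(7-1)! + (7-2)! = 5040 - 1440 + 120 = 3720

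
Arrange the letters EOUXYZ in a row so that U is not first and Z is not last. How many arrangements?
By inclusion-exclusion: 6! - 2×(6-1)! + (6-2)! = 720 - 240 + 24 = 504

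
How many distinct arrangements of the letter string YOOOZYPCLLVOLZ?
14! / (4! × 1! × 2! × 3! × 1! × 1! × 2!) = 151351200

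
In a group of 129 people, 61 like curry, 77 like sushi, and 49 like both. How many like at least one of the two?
|A∪B| = |A| + |B| - |A∩B| = 61 + 77 - 49 = 89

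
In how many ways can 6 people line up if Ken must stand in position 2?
Fix one position: (6-1)! = 120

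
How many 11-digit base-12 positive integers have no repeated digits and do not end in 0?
Last digit: 11 nonzero choices. First digit: 10 (nonzero, ≠last). Middle 9: P(10,9) = 3628800. Total = 399168000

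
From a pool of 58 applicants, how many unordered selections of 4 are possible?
C(58,4) = 58!/(4!×54!) = 424270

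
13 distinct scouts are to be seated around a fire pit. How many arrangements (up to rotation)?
Circular: fix one position, arrange the rest. (13-1)! = 479001600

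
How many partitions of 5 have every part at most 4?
Let r_j(i) = number of partitions of i into parts ≤ j, for i = 0..5. r_1(i) = 1 for all i; r_j(i) = r_{j-1}(i) + r_j(i-j). Rows j = 2..4: ≤2: 1 1 2 2 3 3; ≤3: 1 1 2 3 4 5; ≤4: 1 1 2 3 5 6. r_4(5) = 6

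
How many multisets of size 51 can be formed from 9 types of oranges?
C(51+9-1, 9-1) = C(59, 8) = 2217471399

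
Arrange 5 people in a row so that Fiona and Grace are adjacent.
Treat as block: (5-1)! × 2! = 24 × 2 = 48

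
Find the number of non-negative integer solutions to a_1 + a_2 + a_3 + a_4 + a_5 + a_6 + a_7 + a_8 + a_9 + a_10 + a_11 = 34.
C(34+11-1, 11-1) = C(44, 10) = 2481256778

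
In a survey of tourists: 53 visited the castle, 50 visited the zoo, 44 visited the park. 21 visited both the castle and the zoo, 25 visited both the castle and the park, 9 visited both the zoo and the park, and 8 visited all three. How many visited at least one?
|A∪B∪C| = 53+50+44-21-25-9+8 = 100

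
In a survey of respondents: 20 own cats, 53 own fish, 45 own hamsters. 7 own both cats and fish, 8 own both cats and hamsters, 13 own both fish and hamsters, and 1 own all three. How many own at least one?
|A∪B∪C| = 20+53+45-7-8-13+1 = 91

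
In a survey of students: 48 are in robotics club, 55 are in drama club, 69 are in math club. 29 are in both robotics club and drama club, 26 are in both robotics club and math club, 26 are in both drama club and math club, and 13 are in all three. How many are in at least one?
|A∪B∪C| = 48+55+69-29-26-26+13 = 104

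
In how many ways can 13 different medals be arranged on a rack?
13! = 6227020800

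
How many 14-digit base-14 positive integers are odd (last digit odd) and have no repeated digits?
Last∈{1,3,5,7,9,11,13}. Last=0: 0. Last nonzero: 7×12×P(12,12) = 40236134400. Total = 40236134400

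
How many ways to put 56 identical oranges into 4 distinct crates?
C(56+4-1, 4-1) = C(59, 3) = 32509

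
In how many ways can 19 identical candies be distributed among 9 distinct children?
C(19+9-1, 9-1) = C(27, 8) = 2220075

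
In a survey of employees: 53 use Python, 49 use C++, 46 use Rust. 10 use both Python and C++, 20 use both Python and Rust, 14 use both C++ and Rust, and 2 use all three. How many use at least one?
|A∪B∪C| = 53+49+46-10-20-14+2 = 106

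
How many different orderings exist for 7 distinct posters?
7! = 5040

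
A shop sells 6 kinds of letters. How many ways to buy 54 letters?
C(54+6-1, 6-1) = C(59, 5) = 5006386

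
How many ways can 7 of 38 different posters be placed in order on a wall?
P(38,7) = 38!/(38-7)! = 63606090240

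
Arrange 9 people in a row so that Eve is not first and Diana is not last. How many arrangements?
By inclusion-exclusion: 9! - 2×(9-1)! + (9-2)! = 362880 - 80640 + 5040 = 287280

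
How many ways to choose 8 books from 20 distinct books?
C(20,8) = 20!/(8!×12!) = 125970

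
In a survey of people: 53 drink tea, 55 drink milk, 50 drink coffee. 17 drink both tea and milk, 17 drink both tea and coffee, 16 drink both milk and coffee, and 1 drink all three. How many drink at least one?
|A∪B∪C| = 53+55+50-17-17-16+1 = 109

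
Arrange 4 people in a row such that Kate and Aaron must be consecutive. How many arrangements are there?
Treat the 2 as one block: (4-2+1)! × 2! = 6 × 2 = 12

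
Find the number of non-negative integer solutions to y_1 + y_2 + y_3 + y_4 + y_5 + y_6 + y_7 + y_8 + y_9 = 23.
C(23+9-1, 9-1) = C(31, 8) = 7888725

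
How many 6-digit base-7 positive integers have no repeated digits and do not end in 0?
Last digit: 6 nonzero choices. First digit: 5 (nonzero, ≠last). Middle 4: P(5,4) = 120. Total = 3600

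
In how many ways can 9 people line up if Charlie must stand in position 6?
Fix one position: (9-1)! = 40320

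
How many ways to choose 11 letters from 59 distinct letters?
C(59,11) = 59!/(11!×48!) = 279871768995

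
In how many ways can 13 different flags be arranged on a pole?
13! = 6227020800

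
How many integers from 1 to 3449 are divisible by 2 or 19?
⌊3449/2⌋ + ⌊3449/19⌋ - ⌊3449/38⌋ = 1724 + 181 - 90 = 1815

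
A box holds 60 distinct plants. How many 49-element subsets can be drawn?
C(60,49) = 60!/(49!×11!) = 342700125300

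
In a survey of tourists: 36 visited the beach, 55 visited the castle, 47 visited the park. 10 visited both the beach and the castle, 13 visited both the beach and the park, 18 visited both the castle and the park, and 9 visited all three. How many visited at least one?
|A∪B∪C| = 36+55+47-10-13-18+9 = 106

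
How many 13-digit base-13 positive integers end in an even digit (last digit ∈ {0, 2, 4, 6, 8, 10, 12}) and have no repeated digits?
Last∈{0,2,4,6,8,10,12}. Last=0: 479001600. Last nonzero: 6×11×P(11,11) = 2634508800. Total = 3113510400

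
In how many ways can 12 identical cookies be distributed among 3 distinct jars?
C(12+3-1, 3-1) = C(14, 2) = 91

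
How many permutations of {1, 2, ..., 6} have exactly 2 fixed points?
Choose the 2 fixed points C(6,2) = 15, derange the rest: !4 = Σ_{j=0}^{4} (-1)^j·4!/j! = 24 - 24 + 12 - 4 + 1 = 9. Product = 15 × 9 = 135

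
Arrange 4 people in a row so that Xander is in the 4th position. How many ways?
Fix one position: (4-1)! = 6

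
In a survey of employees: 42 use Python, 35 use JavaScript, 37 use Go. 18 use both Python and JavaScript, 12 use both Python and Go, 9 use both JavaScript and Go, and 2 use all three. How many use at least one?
|A∪B∪C| = 42+35+37-18-12-9+2 = 77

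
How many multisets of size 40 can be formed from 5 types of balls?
C(40+5-1, 5-1) = C(44, 4) = 135751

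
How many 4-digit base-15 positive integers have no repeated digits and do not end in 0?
Last digit: 14 nonzero choices. First digit: 13 (nonzero, ≠last). Middle 2: P(13,2) = 156. Total = 28392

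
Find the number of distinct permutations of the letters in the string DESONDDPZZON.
12! / (3! × 2! × 2! × 1! × 1! × 2! × 1!) = 9979200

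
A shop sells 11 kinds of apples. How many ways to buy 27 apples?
C(27+11-1, 11-1) = C(37, 10) = 348330136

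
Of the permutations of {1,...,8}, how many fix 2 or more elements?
Exactly j fixed points: C(8,j)·!(8-j); sum over j ≥ 2 (derangement numbers via !m = (m-1)·(!(m-1) + !(m-2)): !0..!6 = 1, 0, 1, 2, 9, 44, 265). Σ_{j=2}^{8} C(8,j)·!(8-j) = C(8,2)·!6 + C(8,3)·!5 + C(8,4)·!4 + C(8,5)·!3 + C(8,6)·!2 + C(8,7)·!1 + C(8,8)·!0 = 28·265 + 56·44 + 70·9 + 56·2 + 28·1 + 8·0 + 1·1 = 10655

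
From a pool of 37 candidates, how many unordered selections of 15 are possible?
C(37,15) = 37!/(15!×22!) = 9364199760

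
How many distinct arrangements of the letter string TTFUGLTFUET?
11! / (1! × 2! × 4! × 1! × 2! × 1!) = 415800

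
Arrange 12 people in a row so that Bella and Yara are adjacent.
Treat as block: (12-1)! × 2! = 39916800 × 2 = 79833600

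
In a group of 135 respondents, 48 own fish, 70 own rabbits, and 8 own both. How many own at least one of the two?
|A∪B| = |A| + |B| - |A∩B| = 48 + 70 - 8 = 110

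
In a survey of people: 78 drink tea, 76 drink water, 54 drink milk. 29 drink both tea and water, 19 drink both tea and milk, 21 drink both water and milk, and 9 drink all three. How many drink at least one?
|A∪B∪C| = 78+76+54-29-19-21+9 = 148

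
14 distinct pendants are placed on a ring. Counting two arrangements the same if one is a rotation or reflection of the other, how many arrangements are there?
(14-1)!/2 = 6227020800/2 = 3113510400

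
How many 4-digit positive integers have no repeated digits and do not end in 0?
Last digit: 9 nonzero choices. First digit: 8 (nonzero, ≠last). Middle 2: P(8,2) = 56. Total = 4032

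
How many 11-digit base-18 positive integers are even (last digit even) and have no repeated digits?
Last∈{0,2,4,6,8,10,12,14,16}. Last=0: 70572902400. Last nonzero: 8×16×P(16,9) = 531372441600. Total = 601945344000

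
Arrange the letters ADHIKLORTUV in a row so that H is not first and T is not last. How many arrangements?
By inclusion-exclusion: 11! - 2×(11-1)! + (11-2)! = 39916800 - 7257600 + 362880 = 33022080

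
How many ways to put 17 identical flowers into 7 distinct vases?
C(17+7-1, 7-1) = C(23, 6) = 100947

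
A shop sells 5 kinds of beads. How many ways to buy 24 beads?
C(24+5-1, 5-1) = C(28, 4) = 20475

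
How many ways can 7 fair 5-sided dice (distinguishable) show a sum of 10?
Coefficient of x^10 in (x + x² + ... + x^5)^7. By inclusion-exclusion on dice exceeding 5: Σ_j (-1)^j C(7,j)·C(10-1-5j, 6) = C(7,0)·C(9,6) = 1·84 = 84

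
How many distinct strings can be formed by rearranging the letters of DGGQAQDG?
8! / (2! × 3! × 2! × 1!) = 1680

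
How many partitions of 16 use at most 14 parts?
By conjugation, equals partitions of 16 into parts ≤ 14. Let r_j(i) = number of partitions of i into parts ≤ j, for i = 0..16. r_1(i) = 1 for all i; r_j(i) = r_{j-1}(i) + r_j(i-j). Rows j = 2..14: ≤2: 1 1 2 2 3 3 4 4 5 5 6 6 7 7 8 8 9; ≤3: 1 1 2 3 4 5 7 8 10 12 14 16 19 21 24 27 30; ≤4: 1 1 2 3 5 6 9 11 15 18 23 27 34 39 47 54 64; ≤5: 1 1 2 3 5 7 10 13 18 23 30 37 47 57 70 84 101; ≤6: 1 1 2 3 5 7 11 14 20 26 35 44 58 71 90 110 136; ≤7: 1 1 2 3 5 7 11 15 21 28 38 49 65 82 105 131 164; ≤8: 1 1 2 3 5 7 11 15 22 29 40 52 70 89 116 146 186; ≤9: 1 1 2 3 5 7 11 15 22 30 41 54 73 94 123 157 201; ≤10: 1 1 2 3 5 7 11 15 22 30 42 55 75 97 128 164 212; ≤11: 1 1 2 3 5 7 11 15 22 30 42 56 76 99 131 169 219; ≤12: 1 1 2 3 5 7 11 15 22 30 42 56 77 100 133 172 224; ≤13: 1 1 2 3 5 7 11 15 22 30 42 56 77 101 134 174 227; ≤14: 1 1 2 3 5 7 11 15 22 30 42 56 77 101 135 175 229. r_14(16) = 229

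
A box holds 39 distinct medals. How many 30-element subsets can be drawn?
C(39,30) = 39!/(30!×9!) = 211915132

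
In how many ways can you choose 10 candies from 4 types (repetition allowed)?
C(10+4-1, 4-1) = C(13, 3) = 286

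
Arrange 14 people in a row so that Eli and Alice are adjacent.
Treat as block: (14-1)! × 2! = 6227020800 × 2 = 12454041600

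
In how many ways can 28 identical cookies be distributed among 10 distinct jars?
C(28+10-1, 10-1) = C(37, 9) = 124403620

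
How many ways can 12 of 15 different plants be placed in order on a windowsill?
P(15,12) = 15!/(15-12)! = 217945728000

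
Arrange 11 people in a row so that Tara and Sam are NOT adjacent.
Total - adjacent = 11! - (11-1)!×2 = 39916800 - 7257600 = 32659200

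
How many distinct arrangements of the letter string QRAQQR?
6! / (3! × 2! × 1!) = 60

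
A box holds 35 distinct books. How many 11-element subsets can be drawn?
C(35,11) = 35!/(11!×24!) = 417225900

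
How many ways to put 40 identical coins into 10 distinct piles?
C(40+10-1, 10-1) = C(49, 9) = 2054455634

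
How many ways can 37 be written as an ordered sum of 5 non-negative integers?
C(37+5-1, 5-1) = C(41, 4) = 101270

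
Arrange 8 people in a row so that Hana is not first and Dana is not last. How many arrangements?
By inclusion-exclusion: 8! - 2×(8-1)! + (8-2)! = 40320 - 10080 + 720 = 30960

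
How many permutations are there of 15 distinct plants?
15! = 1307674368000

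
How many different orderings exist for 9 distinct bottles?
9! = 362880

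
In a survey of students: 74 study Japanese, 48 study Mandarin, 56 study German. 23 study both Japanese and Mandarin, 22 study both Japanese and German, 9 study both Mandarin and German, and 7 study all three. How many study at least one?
|A∪B∪C| = 74+48+56-23-22-9+7 = 131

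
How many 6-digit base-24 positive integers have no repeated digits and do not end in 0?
Last digit: 23 nonzero choices. First digit: 22 (nonzero, ≠last). Middle 4: P(22,4) = 175560. Total = 88833360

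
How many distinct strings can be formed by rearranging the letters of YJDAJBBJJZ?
10! / (1! × 1! × 1! × 1! × 4! × 2!) = 75600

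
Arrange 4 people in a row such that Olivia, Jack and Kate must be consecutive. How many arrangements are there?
Treat the 3 as one block: (4-3+1)! × 3! = 2 × 6 = 12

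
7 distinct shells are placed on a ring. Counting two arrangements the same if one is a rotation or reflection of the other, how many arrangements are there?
(7-1)!/2 = 720/2 = 360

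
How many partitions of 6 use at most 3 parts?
By conjugation, equals partitions of 6 into parts ≤ 3. Let r_j(i) = number of partitions of i into parts ≤ j, for i = 0..6. r_1(i) = 1 for all i; r_j(i) = r_{j-1}(i) + r_j(i-j). Rows j = 2..3: ≤2: 1 1 2 2 3 3 4; ≤3: 1 1 2 3 4 5 7. r_3(6) = 7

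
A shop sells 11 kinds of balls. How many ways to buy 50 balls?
C(50+11-1, 11-1) = C(60, 10) = 75394027566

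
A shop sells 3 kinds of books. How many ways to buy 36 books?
C(36+3-1, 3-1) = C(38, 2) = 703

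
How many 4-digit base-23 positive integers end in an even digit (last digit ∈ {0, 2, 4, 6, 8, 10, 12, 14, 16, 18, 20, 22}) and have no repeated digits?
Last∈{0,2,4,6,8,10,12,14,16,18,20,22}. Last=0: 9240. Last nonzero: 11×21×P(21,2) = 97020. Total = 106260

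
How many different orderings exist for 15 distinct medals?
15! = 1307674368000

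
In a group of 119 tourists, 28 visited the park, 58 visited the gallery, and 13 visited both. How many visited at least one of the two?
|A∪B| = |A| + |B| - |A∩B| = 28 + 58 - 13 = 73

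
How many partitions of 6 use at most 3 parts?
By conjugation, equals partitions of 6 into parts ≤ 3. Let r_j(i) = number of partitions of i into parts ≤ j, for i = 0..6. r_1(i) = 1 for all i; r_j(i) = r_{j-1}(i) + r_j(i-j). Rows j = 2..3: ≤2: 1 1 2 2 3 3 4; ≤3: 1 1 2 3 4 5 7. r_3(6) = 7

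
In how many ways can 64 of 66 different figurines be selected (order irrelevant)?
C(66,64) = 66!/(64!×2!) = 2145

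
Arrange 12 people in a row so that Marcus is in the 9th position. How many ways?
Fix one position: (12-1)! = 39916800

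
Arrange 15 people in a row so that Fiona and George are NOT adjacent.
Total - adjacent = 15! - (15-1)!×2 = 1307674368000 - 174356582400 = 1133317785600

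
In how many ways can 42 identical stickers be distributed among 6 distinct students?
C(42+6-1, 6-1) = C(47, 5) = 1533939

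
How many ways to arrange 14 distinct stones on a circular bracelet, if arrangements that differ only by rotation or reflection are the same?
(14-1)!/2 = 6227020800/2 = 3113510400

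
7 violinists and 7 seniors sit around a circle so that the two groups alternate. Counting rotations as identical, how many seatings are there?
Fix one of the violinists: (7-1)! ways for the remaining violinists, × 7! ways for the seniors = 720 × 5040 = 3628800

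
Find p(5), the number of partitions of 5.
Pentagonal recurrence p(n) = p(n-1) + p(n-2) - p(n-5) - p(n-7) + p(n-12) + p(n-15) - ... gives p(0..4) = 1, 1, 2, 3, 5. p(5) = p(4) + p(3) - p(0) = 5 + 3 - 1 = 7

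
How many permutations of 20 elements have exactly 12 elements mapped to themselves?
Choose the 12 fixed points C(20,12) = 125970, derange the rest: !8 = Σ_{j=0}^{8} (-1)^j·8!/j! = 40320 - 40320 + 20160 - 6720 + 1680 - 336 + 56 - 8 + 1 = 14833. Product = 125970 × 14833 = 1868513010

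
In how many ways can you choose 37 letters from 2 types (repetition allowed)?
C(37+2-1, 2-1) = C(38, 1) = 38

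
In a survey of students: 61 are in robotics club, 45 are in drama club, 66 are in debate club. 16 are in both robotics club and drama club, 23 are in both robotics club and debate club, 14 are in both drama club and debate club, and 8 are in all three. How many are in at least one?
|A∪B∪C| = 61+45+66-16-23-14+8 = 127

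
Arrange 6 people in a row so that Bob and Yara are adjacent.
Treat as block: (6-1)! × 2! = 120 × 2 = 240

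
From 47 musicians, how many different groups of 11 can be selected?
C(47,11) = 47!/(11!×36!) = 17417133617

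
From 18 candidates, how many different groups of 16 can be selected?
C(18,16) = 18!/(16!×2!) = 153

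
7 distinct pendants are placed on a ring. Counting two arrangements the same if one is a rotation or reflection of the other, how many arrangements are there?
(7-1)!/2 = 720/2 = 360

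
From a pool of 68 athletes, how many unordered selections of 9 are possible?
C(68,9) = 68!/(9!×59!) = 49280065120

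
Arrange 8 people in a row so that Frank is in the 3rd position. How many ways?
Fix one position: (8-1)! = 5040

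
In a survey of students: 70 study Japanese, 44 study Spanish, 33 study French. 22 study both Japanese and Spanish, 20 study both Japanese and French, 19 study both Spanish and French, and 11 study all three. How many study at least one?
|A∪B∪C| = 70+44+33-22-20-19+11 = 97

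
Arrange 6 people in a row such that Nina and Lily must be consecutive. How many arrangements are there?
Treat the 2 as one block: (6-2+1)! × 2! = 120 × 2 = 240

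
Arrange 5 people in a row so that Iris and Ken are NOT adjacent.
Total - adjacent = 5! - (5-1)!×2 = 120 - 48 = 72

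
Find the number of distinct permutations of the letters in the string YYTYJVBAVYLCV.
13! / (1! × 1! × 1! × 1! × 1! × 3! × 1! × 4!) = 43243200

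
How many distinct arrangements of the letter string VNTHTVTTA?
9! / (1! × 1! × 4! × 1! × 2!) = 7560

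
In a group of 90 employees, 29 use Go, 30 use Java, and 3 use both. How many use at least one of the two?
|A∪B| = |A| + |B| - |A∩B| = 29 + 30 - 3 = 56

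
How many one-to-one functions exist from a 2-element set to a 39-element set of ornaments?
P(39,2) = 39!/(39-2)! = 1482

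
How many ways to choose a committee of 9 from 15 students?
C(15,9) = 15!/(9!×6!) = 5005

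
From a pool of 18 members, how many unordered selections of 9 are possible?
C(18,9) = 18!/(9!×9!) = 48620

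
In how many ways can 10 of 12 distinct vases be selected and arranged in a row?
P(12,10) = 12!/(12-10)! = 239500800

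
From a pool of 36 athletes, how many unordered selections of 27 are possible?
C(36,27) = 36!/(27!×9!) = 94143280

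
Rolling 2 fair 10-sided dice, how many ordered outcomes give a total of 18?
Coefficient of x^18 in (x + x² + ... + x^10)^2. By inclusion-exclusion on dice exceeding 10: Σ_j (-1)^j C(2,j)·C(18-1-10j, 1) = C(2,0)·C(17,1) - C(2,1)·C(7,1) = 1·17 - 2·7 = 3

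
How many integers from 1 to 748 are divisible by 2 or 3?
⌊748/2⌋ + ⌊748/3⌋ - ⌊748/6⌋ = 374 + 249 - 124 = 499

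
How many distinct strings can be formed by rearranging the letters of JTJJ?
4! / (3! × 1!) = 4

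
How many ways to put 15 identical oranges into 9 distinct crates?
C(15+9-1, 9-1) = C(23, 8) = 490314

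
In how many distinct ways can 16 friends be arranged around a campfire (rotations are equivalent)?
Circular: fix one position, arrange the rest. (16-1)! = 1307674368000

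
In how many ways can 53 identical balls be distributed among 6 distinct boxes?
C(53+6-1, 6-1) = C(58, 5) = 4582116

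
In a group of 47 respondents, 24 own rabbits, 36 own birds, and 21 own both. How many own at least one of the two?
|A∪B| = |A| + |B| - |A∩B| = 24 + 36 - 21 = 39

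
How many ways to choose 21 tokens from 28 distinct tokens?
C(28,21) = 28!/(21!×7!) = 1184040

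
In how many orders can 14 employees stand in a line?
14! = 87178291200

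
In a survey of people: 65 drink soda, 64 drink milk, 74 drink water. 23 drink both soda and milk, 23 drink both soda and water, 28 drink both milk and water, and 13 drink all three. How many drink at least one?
|A∪B∪C| = 65+64+74-23-23-28+13 = 142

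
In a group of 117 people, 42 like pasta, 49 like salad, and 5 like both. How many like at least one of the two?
|A∪B| = |A| + |B| - |A∩B| = 42 + 49 - 5 = 86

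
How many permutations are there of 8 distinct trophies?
8! = 40320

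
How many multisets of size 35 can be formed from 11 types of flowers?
C(35+11-1, 11-1) = C(45, 10) = 3190187286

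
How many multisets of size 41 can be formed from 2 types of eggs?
C(41+2-1, 2-1) = C(42, 1) = 42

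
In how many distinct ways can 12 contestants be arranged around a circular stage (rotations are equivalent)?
Circular: fix one position, arrange the rest. (12-1)! = 39916800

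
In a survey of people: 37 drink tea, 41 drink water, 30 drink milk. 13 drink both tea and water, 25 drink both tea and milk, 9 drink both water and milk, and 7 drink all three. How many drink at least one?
|A∪B∪C| = 37+41+30-13-25-9+7 = 68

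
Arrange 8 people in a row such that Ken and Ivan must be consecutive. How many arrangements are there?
Treat the 2 as one block: (8-2+1)! × 2! = 5040 × 2 = 10080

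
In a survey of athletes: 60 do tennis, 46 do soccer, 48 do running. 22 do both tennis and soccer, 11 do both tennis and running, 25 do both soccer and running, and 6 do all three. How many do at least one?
|A∪B∪C| = 60+46+48-22-11-25+6 = 102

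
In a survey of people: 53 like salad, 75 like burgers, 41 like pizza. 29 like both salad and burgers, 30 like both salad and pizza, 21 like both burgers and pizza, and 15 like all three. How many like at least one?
|A∪B∪C| = 53+75+41-29-30-21+15 = 104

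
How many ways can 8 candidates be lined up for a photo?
8! = 40320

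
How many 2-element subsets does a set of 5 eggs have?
C(5,2) = 5!/(2!×3!) = 10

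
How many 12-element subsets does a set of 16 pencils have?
C(16,12) = 16!/(12!×4!) = 1820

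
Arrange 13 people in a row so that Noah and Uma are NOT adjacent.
Total - adjacent = 13! - (13-1)!×2 = 6227020800 - 958003200 = 5269017600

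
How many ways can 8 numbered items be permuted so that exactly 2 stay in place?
Choose the 2 fixed points C(8,2) = 28, derange the rest: !6 = Σ_{j=0}^{6} (-1)^j·6!/j! = 720 - 720 + 360 - 120 + 30 - 6 + 1 = 265. Product = 28 × 265 = 7420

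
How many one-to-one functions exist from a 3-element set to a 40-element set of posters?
P(40,3) = 40!/(40-3)! = 59280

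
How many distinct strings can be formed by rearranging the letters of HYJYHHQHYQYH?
12! / (2! × 1! × 5! × 4!) = 83160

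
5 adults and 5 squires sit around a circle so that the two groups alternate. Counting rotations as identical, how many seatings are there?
Fix one of the adults: (5-1)! ways for the remaining adults, × 5! ways for the squires = 24 × 120 = 2880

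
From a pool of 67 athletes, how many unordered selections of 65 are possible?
C(67,65) = 67!/(65!×2!) = 2211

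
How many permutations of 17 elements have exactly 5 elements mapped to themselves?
Choose the 5 fixed points C(17,5) = 6188, derange the rest: !12 = Σ_{j=0}^{12} (-1)^j·12!/j! = 479001600 - 479001600 + 239500800 - 79833600 + 19958400 - 3991680 + 665280 - 95040 + 11880 - 1320 + 132 - 12 + 1 = 176214841. Product = 6188 × 176214841 = 1090417436108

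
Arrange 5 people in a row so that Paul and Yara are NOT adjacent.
Total - adjacent = 5! - (5-1)!×2 = 120 - 48 = 72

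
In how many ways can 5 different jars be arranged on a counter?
5! = 120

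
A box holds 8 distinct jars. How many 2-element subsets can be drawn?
C(8,2) = 8!/(2!×6!) = 28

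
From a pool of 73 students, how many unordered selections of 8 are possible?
C(73,8) = 73!/(8!×65!) = 13442126049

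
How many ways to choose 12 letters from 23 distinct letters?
C(23,12) = 23!/(12!×11!) = 1352078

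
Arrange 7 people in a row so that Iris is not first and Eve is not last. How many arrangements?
By inclusion-exclusion: 7! - 2×(7-1)! + (7-2)! = 5040 - 1440 + 120 = 3720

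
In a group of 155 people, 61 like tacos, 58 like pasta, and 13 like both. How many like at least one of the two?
|A∪B| = |A| + |B| - |A∩B| = 61 + 58 - 13 = 106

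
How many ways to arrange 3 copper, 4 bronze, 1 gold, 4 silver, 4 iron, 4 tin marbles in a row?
20! / (3! × 4! × 1! × 4! × 4! × 4!) = 1222160940000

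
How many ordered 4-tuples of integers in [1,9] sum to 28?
Coefficient of x^28 in (x + x² + ... + x^9)^4. By inclusion-exclusion on dice exceeding 9: Σ_j (-1)^j C(4,j)·C(28-1-9j, 3) = C(4,0)·C(27,3) - C(4,1)·C(18,3) + C(4,2)·C(9,3) = 1·2925 - 4·816 + 6·84 = 165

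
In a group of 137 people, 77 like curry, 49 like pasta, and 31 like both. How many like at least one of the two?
|A∪B| = |A| + |B| - |A∩B| = 77 + 49 - 31 = 95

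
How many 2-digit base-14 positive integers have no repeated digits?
First digit: 13 choices (nonzero). Then descending: 13 × 13 = 169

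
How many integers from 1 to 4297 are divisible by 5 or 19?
⌊4297/5⌋ + ⌊4297/19⌋ - ⌊4297/95⌋ = 859 + 226 - 45 = 1040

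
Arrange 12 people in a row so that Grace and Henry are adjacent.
Treat as block: (12-1)! × 2! = 39916800 × 2 = 79833600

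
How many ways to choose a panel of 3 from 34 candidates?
C(34,3) = 34!/(3!×31!) = 5984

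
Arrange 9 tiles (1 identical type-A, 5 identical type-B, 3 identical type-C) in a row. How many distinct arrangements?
9! / (1! × 5! × 3!) = 504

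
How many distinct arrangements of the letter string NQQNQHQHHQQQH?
13! / (2! × 7! × 4!) = 25740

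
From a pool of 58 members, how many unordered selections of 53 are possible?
C(58,53) = 58!/(53!×5!) = 4582116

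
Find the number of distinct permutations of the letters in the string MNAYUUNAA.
9! / (3! × 1! × 2! × 1! × 2!) = 15120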